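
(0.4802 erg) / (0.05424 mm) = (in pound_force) 0.000199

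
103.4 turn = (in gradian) 4.136e+04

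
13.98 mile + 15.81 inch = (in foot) 7.382e+04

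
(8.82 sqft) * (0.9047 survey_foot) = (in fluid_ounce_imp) 7952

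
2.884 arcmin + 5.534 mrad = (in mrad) 6.373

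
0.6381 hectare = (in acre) 1.577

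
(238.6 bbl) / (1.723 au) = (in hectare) 1.472e-14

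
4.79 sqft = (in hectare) 4.45e-05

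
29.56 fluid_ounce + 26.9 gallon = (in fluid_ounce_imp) 3615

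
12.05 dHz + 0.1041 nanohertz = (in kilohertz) 0.001205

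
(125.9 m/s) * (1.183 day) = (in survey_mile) 7996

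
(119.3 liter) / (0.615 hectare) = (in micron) 19.4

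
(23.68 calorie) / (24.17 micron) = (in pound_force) 9.215e+05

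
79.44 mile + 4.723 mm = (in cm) 1.278e+07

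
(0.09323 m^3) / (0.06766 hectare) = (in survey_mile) 8.562e-08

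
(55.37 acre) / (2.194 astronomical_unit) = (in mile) 4.242e-10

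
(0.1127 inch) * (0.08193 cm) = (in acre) 5.795e-10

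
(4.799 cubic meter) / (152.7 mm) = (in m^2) 31.43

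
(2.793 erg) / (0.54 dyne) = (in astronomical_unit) 3.457e-13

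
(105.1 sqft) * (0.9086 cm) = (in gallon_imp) 19.51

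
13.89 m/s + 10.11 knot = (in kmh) 68.73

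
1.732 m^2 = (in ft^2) 18.64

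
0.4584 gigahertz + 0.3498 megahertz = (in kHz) 4.587e+05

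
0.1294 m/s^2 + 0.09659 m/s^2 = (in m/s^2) 0.226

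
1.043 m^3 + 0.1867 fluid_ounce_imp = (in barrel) 6.56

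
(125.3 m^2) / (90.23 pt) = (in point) 1.116e+07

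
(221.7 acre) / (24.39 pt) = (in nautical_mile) 5.63e+04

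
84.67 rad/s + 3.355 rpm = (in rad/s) 85.02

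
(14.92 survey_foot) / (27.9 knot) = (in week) 5.239e-07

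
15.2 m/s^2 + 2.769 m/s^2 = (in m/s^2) 17.97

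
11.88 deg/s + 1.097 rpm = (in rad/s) 0.3222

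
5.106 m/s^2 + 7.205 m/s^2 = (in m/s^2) 12.31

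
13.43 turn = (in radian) 84.38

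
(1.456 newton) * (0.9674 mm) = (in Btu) 1.335e-06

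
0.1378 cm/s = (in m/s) 0.001378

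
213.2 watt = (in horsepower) 0.2859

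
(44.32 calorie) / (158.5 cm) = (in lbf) 26.3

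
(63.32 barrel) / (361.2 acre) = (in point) 0.01952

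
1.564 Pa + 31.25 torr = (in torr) 31.26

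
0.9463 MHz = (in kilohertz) 946.3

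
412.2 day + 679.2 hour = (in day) 440.5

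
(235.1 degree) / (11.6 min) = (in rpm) 0.0563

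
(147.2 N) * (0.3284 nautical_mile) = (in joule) 8.953e+04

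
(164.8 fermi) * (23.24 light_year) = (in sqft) 3.9e+05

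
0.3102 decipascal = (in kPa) 3.102e-05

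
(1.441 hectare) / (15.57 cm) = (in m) 9.255e+04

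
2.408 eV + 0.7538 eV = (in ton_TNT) 1.211e-28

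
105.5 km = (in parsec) 3.419e-12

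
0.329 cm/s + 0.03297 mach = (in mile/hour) 25.12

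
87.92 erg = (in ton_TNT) 2.101e-15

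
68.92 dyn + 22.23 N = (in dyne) 2.223e+06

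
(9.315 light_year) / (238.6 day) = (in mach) 1.255e+07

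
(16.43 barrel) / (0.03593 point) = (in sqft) 2.218e+06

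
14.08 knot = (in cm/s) 724.3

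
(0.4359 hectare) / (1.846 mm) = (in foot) 7.747e+06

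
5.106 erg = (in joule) 5.106e-07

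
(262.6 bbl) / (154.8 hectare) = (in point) 0.07645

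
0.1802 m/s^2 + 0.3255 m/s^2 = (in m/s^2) 0.5057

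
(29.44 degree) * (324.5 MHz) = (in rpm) 1.592e+09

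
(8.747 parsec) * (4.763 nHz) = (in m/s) 1.286e+09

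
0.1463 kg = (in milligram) 1.463e+05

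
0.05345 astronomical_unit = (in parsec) 2.591e-07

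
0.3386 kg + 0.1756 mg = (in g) 338.6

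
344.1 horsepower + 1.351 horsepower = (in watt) 2.576e+05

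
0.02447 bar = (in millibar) 24.47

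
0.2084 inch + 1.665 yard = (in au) 1.021e-11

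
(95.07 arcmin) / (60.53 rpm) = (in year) 1.383e-10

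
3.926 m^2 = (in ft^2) 42.26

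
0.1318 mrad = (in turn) 2.098e-05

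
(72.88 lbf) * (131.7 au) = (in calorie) 1.527e+15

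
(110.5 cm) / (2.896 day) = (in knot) 8.584e-06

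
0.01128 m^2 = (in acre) 2.787e-06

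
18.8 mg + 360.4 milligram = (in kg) 0.0003792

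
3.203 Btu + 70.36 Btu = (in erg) 7.761e+11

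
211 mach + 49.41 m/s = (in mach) 211.1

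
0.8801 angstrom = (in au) 5.883e-22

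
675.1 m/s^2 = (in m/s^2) 675.1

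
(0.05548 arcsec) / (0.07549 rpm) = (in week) 5.626e-11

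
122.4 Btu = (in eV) 8.06e+23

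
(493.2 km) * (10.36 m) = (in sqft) 5.5e+07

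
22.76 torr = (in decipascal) 3.034e+04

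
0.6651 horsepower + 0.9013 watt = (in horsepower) 0.6663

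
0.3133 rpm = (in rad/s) 0.03281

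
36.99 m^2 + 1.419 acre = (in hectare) 0.5779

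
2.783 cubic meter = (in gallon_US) 735.2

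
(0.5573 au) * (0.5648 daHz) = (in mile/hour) 1.053e+12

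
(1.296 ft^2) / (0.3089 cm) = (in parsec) 1.263e-15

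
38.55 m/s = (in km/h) 138.8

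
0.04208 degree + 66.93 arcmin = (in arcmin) 69.45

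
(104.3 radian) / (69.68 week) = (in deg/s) 0.0001418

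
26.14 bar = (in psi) 379.1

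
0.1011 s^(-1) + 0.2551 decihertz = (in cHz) 12.66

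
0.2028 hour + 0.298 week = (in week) 0.2992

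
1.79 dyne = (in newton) 1.79e-05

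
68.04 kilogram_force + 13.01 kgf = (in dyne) 7.948e+07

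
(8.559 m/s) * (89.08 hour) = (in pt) 7.78e+09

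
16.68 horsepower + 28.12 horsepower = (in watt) 3.341e+04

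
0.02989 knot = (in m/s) 0.01538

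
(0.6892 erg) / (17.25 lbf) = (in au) 6.004e-21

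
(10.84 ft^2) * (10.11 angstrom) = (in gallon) 2.69e-07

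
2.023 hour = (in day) 0.08429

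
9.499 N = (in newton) 9.499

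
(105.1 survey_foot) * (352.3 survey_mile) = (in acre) 4488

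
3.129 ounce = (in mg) 8.871e+04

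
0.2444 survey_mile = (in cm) 3.933e+04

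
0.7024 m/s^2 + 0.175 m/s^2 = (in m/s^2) 0.8774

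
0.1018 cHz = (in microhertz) 1018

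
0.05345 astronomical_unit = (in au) 0.05345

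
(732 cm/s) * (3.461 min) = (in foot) 4987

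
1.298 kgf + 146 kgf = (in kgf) 147.3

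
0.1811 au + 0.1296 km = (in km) 2.709e+07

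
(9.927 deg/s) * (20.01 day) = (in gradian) 1.907e+07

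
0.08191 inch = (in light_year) 2.199e-19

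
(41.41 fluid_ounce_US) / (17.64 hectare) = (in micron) 0.006942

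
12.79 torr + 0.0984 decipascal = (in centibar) 1.705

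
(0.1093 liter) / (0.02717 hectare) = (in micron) 0.4023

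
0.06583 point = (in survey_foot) 7.619e-05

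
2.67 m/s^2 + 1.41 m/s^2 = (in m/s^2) 4.08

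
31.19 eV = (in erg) 4.997e-11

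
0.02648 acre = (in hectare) 0.01072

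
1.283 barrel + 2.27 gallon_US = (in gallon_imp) 46.76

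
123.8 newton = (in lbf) 27.83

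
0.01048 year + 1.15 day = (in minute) 7164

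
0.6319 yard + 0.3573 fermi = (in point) 1638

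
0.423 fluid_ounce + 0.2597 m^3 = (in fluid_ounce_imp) 9141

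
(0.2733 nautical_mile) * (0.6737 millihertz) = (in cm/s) 34.1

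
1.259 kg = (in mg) 1.259e+06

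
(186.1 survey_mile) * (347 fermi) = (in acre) 2.568e-11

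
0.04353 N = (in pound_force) 0.009786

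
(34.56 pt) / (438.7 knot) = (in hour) 1.501e-08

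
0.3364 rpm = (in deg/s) 2.018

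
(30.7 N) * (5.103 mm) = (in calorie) 0.03744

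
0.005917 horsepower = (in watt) 4.412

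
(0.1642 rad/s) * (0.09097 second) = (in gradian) 0.9509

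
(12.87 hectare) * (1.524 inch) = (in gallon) 1.316e+06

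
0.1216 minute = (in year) 2.314e-07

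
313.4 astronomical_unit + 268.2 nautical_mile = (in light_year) 0.004956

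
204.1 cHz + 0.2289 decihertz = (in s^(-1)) 2.064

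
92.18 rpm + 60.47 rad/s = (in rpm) 669.6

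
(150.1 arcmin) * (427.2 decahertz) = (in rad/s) 186.5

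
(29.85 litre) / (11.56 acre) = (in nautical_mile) 3.445e-10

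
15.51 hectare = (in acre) 38.33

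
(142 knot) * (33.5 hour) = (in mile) 5474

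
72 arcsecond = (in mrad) 0.3491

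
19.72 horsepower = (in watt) 1.471e+04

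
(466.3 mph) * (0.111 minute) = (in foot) 4555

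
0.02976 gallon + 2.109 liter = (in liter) 2.222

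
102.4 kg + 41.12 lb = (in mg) 1.211e+08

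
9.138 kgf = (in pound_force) 20.15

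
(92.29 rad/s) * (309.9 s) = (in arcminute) 9.832e+07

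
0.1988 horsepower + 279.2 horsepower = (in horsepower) 279.4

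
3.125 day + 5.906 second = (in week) 0.4464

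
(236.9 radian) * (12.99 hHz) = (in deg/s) 1.763e+07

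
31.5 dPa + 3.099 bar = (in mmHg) 2324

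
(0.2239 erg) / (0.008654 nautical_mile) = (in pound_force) 3.141e-10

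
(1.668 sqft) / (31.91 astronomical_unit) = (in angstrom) 0.0003246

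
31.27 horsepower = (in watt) 2.332e+04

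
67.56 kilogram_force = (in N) 662.5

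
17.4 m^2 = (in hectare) 0.00174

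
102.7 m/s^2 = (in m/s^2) 102.7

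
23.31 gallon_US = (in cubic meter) 0.08824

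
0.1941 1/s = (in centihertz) 19.41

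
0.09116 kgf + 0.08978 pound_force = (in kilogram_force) 0.1319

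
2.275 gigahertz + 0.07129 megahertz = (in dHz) 2.275e+10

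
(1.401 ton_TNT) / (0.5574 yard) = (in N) 1.15e+10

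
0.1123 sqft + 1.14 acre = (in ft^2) 4.966e+04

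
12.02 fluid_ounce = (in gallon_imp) 0.07819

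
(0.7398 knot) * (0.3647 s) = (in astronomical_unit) 9.278e-13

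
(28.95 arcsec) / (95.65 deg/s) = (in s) 8.407e-05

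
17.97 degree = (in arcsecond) 6.469e+04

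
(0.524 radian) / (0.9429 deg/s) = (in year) 1.01e-06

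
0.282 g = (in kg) 0.000282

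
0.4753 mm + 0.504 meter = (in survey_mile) 0.0003135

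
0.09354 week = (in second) 5.657e+04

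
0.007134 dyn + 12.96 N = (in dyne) 1.296e+06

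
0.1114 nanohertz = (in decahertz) 1.114e-11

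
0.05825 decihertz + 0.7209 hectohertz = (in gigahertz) 7.21e-08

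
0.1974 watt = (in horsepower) 0.0002647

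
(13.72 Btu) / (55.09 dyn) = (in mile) 1.633e+04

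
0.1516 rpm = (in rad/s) 0.01588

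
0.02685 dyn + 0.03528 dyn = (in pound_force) 1.397e-07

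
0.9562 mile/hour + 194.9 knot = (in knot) 195.7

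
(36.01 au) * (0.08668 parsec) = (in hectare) 1.441e+24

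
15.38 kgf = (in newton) 150.8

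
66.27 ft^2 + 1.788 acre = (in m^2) 7242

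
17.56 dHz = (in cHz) 175.6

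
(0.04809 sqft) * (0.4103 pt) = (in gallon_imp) 0.0001422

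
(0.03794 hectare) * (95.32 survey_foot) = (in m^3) 1.102e+04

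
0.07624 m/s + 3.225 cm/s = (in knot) 0.2109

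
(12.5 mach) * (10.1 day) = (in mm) 3.714e+12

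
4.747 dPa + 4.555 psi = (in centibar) 31.41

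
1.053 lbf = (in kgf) 0.4776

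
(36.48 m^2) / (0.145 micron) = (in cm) 2.516e+10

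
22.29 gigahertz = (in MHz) 2.229e+04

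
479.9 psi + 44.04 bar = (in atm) 76.12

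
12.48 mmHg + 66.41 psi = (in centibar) 459.5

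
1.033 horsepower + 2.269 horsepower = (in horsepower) 3.302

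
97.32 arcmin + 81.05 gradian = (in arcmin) 4474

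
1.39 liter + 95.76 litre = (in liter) 97.15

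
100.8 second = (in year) 3.196e-06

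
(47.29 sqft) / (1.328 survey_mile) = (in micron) 2056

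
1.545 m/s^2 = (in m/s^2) 1.545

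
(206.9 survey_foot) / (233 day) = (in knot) 6.089e-06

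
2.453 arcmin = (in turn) 0.0001136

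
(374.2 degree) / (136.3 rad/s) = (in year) 1.519e-09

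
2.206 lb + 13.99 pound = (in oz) 259.1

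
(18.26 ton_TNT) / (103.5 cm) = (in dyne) 7.382e+15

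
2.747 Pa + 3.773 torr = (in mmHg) 3.794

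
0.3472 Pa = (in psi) 5.036e-05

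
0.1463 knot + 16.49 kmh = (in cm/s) 465.6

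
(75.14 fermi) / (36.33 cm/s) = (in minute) 3.447e-15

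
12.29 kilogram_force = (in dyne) 1.205e+07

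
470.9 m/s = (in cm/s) 4.709e+04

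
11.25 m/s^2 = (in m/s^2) 11.25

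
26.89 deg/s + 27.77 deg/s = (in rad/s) 0.954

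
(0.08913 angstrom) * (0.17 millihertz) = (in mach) 4.45e-18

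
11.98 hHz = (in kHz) 1.198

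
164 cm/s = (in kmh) 5.904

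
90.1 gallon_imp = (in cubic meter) 0.4096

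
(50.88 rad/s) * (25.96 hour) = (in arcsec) 9.808e+11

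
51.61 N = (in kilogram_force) 5.263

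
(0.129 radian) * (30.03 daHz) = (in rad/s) 38.74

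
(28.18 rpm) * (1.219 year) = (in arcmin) 3.9e+11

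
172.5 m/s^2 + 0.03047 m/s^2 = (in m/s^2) 172.5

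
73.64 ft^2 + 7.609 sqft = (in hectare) 0.0007548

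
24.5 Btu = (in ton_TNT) 6.178e-06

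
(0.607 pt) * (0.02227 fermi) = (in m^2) 4.769e-21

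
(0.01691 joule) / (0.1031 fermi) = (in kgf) 1.672e+13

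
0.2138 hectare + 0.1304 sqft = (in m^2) 2138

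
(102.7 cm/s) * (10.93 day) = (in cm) 9.698e+07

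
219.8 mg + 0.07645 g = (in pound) 0.0006531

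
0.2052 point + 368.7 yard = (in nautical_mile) 0.182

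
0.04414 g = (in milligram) 44.14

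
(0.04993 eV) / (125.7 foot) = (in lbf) 4.694e-23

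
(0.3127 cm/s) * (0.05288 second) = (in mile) 1.027e-07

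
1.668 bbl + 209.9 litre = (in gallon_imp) 104.5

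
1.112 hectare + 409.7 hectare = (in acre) 1015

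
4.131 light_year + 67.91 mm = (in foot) 1.282e+17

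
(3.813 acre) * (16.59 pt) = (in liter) 9.031e+04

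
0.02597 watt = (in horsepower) 3.483e-05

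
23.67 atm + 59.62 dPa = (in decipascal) 2.398e+07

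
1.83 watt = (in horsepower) 0.002454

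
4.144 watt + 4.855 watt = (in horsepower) 0.01207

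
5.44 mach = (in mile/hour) 4144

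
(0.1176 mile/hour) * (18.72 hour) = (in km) 3.543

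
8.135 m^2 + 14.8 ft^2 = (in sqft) 102.4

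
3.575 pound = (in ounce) 57.2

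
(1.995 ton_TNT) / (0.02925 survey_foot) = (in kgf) 9.547e+10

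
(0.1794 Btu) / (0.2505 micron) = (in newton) 7.556e+08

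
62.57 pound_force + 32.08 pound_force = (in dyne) 4.21e+07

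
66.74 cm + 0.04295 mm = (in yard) 0.7299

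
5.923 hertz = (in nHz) 5.923e+09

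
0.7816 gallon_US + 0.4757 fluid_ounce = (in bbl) 0.0187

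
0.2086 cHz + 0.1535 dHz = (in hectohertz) 0.0001744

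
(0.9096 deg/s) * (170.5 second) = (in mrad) 2707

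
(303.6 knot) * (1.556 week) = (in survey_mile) 9.133e+04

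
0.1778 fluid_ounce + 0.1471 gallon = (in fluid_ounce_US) 19.01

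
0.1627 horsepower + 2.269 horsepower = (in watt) 1813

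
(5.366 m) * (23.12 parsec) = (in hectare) 3.828e+14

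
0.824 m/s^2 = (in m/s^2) 0.824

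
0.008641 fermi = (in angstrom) 8.641e-08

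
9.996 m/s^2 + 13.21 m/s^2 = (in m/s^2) 23.21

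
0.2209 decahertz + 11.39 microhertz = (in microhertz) 2.209e+06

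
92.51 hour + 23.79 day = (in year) 0.07574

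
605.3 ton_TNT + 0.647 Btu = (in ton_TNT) 605.3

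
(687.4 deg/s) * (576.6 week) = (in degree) 2.397e+11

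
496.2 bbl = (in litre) 7.889e+04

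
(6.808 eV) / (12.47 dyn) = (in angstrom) 8.747e-05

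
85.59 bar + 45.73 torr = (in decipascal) 8.565e+07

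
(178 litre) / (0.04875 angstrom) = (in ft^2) 3.93e+11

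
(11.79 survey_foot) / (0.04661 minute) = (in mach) 0.003774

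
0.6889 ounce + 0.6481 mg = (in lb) 0.04306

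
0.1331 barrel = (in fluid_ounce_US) 715.5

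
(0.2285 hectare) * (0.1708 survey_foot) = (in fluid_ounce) 4.022e+06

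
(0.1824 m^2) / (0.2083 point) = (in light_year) 2.624e-13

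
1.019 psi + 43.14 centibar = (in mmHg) 376.3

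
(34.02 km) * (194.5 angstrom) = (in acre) 1.635e-07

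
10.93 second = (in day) 0.0001265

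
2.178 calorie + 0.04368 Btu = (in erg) 5.52e+08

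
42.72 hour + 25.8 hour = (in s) 2.467e+05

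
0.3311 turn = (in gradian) 132.4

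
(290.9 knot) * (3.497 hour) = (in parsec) 6.106e-11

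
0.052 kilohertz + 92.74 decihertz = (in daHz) 6.127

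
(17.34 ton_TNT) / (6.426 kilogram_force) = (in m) 1.151e+09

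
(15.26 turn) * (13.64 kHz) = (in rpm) 1.249e+07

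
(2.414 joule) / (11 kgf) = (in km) 2.238e-05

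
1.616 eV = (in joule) 2.589e-19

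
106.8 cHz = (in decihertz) 10.68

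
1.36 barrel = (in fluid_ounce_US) 7311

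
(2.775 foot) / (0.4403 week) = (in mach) 9.328e-09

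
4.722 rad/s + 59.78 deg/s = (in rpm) 55.06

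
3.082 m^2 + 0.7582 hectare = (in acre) 1.874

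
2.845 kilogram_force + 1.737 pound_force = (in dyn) 3.563e+06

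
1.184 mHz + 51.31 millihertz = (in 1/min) 3.15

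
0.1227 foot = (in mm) 37.4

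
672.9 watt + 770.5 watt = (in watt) 1443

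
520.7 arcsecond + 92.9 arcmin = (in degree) 1.693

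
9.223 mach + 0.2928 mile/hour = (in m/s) 3141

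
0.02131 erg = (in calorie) 5.093e-10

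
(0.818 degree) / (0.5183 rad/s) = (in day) 3.188e-07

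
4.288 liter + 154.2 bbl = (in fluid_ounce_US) 8.291e+05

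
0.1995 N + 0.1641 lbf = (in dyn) 9.295e+04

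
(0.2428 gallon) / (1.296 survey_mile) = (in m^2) 4.407e-07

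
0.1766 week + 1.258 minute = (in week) 0.1767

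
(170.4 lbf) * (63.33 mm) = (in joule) 48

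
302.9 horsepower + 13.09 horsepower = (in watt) 2.356e+05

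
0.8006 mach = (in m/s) 272.6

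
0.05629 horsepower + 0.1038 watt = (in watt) 42.08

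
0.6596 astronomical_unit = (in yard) 1.079e+11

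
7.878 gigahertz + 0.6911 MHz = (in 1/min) 4.727e+11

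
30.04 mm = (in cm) 3.004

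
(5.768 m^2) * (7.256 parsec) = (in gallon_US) 3.412e+20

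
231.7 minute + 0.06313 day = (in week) 0.032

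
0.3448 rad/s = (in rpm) 3.293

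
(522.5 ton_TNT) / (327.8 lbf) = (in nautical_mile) 8.095e+05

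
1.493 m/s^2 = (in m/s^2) 1.493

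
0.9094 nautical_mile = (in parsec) 5.458e-14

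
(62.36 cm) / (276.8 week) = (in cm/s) 3.725e-07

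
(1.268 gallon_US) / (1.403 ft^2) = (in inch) 1.45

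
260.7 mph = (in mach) 0.3423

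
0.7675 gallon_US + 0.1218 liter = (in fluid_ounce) 102.4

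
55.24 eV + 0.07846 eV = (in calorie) 2.118e-18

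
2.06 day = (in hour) 49.44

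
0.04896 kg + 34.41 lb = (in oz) 552.3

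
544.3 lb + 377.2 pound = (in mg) 4.18e+08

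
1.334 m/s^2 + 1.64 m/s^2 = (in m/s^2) 2.974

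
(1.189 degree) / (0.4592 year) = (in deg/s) 8.211e-08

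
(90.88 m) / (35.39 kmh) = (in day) 0.000107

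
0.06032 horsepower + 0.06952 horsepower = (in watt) 96.82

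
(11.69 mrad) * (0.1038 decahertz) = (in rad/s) 0.01213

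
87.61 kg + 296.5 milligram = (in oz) 3090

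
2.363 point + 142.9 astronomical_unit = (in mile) 1.328e+10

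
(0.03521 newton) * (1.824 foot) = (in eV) 1.222e+17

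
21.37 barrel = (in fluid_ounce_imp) 1.196e+05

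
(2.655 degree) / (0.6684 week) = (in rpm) 1.095e-06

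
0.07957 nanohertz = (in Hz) 7.957e-11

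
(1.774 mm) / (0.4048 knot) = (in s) 0.008519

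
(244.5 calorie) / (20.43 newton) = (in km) 0.05007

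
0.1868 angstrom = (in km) 1.868e-14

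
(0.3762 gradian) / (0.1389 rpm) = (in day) 4.702e-06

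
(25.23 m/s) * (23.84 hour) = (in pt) 6.138e+09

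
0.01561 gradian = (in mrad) 0.2452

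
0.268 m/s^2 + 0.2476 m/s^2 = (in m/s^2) 0.5156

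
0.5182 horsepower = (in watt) 386.4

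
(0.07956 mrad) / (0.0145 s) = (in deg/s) 0.3144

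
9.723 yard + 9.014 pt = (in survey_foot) 29.18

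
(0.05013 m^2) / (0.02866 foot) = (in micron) 5.739e+06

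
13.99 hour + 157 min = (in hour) 16.61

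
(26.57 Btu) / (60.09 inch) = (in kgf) 1873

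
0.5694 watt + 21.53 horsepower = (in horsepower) 21.53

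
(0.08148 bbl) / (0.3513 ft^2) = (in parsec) 1.286e-17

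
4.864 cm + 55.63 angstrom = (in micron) 4.864e+04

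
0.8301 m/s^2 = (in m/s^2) 0.8301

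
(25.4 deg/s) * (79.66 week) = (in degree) 1.224e+09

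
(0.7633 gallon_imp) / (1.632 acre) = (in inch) 2.069e-05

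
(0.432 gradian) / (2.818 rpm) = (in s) 0.023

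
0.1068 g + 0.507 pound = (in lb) 0.5072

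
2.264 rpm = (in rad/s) 0.2371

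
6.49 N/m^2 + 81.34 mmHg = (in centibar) 10.85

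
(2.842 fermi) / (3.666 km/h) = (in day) 3.23e-20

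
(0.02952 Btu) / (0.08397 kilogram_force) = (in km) 0.03782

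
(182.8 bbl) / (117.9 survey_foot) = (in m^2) 0.8087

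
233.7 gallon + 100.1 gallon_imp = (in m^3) 1.34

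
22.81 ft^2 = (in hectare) 0.0002119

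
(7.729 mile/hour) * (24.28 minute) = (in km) 5.033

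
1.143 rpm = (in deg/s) 6.858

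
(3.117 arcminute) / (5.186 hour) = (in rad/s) 4.857e-08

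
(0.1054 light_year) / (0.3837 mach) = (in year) 2.42e+05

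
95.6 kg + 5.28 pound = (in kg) 97.99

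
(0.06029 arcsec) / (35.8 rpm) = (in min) 1.299e-09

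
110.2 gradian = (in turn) 0.2755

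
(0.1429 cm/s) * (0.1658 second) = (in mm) 0.2369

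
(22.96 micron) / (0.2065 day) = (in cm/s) 1.287e-07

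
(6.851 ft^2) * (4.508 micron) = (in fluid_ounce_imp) 0.101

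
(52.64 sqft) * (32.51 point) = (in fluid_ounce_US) 1897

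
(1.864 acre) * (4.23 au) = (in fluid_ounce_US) 1.614e+20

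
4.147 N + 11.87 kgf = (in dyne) 1.206e+07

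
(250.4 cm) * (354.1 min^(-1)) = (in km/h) 53.2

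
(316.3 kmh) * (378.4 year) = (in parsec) 3.398e-05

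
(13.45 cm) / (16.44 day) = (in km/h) 3.409e-07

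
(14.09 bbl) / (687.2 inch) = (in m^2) 0.1283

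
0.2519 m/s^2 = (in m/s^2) 0.2519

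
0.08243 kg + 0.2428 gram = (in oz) 2.916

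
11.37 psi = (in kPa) 78.39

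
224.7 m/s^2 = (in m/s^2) 224.7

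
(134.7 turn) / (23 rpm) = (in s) 351.4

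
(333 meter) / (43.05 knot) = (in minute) 0.2506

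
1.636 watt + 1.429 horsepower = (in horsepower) 1.431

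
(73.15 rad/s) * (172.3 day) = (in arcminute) 3.744e+12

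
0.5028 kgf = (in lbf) 1.108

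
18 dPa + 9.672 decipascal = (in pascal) 2.767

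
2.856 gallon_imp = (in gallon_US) 3.43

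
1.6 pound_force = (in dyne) 7.117e+05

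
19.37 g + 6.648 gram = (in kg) 0.02602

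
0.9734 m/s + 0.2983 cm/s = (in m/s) 0.9764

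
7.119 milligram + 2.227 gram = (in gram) 2.234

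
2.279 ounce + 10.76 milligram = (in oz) 2.279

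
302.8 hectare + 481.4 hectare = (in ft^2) 8.441e+07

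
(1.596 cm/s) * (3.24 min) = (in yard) 3.393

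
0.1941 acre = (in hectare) 0.07855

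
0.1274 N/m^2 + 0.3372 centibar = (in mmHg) 2.53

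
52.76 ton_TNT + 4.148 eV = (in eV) 1.378e+30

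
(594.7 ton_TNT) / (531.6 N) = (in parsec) 1.517e-07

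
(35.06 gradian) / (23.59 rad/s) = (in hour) 6.485e-06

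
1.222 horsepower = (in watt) 911.2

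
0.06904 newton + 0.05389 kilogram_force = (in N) 0.5975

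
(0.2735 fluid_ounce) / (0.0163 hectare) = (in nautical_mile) 2.679e-11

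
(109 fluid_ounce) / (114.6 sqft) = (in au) 2.024e-15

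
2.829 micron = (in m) 2.829e-06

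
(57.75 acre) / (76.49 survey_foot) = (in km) 10.02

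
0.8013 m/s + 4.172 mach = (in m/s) 1421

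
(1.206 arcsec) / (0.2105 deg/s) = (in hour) 4.421e-07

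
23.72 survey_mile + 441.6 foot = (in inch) 1.508e+06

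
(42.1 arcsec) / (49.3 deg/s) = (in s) 0.0002372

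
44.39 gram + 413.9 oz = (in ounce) 415.5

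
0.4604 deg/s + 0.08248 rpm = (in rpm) 0.1592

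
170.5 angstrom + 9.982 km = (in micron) 9.982e+09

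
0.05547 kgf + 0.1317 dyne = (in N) 0.544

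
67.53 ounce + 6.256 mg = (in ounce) 67.53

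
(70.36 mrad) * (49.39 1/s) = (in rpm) 33.18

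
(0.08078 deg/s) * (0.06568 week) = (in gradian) 3565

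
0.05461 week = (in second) 3.303e+04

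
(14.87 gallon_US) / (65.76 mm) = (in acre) 0.0002115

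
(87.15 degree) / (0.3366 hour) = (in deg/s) 0.07192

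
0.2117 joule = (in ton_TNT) 5.06e-11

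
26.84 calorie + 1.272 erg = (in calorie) 26.84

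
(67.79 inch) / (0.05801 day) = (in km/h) 0.001237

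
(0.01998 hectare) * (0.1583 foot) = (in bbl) 60.64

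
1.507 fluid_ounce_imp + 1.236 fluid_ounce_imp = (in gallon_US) 0.02059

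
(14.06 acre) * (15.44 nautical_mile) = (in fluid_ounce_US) 5.502e+13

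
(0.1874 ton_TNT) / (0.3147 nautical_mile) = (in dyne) 1.345e+11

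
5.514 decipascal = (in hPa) 0.005514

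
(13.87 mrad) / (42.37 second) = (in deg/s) 0.01876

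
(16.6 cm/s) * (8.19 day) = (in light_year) 1.242e-11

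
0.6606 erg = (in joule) 6.606e-08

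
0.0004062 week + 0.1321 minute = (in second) 253.6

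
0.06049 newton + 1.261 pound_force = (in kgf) 0.5781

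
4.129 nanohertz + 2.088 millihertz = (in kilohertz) 2.088e-06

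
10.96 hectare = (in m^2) 1.096e+05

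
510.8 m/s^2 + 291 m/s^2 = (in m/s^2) 801.8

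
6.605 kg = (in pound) 14.56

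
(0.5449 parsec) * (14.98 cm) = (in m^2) 2.519e+15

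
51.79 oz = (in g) 1468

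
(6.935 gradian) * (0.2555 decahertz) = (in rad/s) 0.2783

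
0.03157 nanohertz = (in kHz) 3.157e-14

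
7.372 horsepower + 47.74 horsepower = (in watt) 4.11e+04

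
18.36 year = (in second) 5.79e+08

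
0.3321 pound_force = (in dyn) 1.477e+05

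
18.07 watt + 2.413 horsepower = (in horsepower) 2.437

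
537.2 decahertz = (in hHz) 53.72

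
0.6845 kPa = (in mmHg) 5.134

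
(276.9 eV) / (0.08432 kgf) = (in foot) 1.76e-16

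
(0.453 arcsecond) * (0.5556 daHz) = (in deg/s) 0.0006991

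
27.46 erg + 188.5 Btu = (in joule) 1.989e+05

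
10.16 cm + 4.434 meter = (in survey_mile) 0.002818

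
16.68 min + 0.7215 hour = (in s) 3598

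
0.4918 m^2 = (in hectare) 4.918e-05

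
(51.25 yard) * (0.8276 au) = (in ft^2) 6.245e+13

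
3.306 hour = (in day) 0.1378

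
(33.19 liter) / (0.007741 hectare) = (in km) 4.288e-07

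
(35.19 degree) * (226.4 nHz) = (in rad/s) 1.391e-07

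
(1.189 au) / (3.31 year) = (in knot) 3312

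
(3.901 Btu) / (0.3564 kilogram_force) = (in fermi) 1.178e+18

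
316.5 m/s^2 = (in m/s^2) 316.5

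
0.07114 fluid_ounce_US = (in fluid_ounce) 0.07114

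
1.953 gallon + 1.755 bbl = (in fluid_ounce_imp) 1.008e+04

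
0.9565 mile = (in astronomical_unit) 1.029e-08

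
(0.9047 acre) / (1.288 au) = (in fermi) 1.9e+07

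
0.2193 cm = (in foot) 0.007195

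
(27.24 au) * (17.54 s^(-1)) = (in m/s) 7.148e+13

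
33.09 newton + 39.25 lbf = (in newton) 207.7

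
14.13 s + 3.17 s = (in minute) 0.2883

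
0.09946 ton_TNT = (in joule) 4.161e+08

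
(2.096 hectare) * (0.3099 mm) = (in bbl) 40.86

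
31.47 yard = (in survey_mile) 0.01788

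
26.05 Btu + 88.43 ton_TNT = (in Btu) 3.507e+08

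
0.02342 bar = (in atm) 0.02311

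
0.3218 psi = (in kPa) 2.219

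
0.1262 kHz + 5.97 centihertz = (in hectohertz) 1.263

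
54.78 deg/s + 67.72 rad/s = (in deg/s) 3935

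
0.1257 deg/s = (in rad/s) 0.002194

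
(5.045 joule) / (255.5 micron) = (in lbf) 4439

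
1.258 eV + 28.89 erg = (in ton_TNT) 6.905e-16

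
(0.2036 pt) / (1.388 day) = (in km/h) 2.156e-09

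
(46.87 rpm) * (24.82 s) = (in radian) 121.8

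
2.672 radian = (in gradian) 170.1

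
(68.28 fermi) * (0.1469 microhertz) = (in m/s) 1.003e-20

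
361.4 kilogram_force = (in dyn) 3.544e+08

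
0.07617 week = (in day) 0.5332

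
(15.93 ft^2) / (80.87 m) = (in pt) 51.87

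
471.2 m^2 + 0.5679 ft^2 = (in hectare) 0.04713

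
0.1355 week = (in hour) 22.76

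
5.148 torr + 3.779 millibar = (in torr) 7.982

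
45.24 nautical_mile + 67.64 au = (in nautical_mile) 5.464e+09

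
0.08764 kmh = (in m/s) 0.02434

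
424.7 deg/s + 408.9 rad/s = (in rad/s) 416.3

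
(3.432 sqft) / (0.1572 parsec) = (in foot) 2.157e-16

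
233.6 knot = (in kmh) 432.6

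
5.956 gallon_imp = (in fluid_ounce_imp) 953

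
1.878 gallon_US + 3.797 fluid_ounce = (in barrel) 0.04542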